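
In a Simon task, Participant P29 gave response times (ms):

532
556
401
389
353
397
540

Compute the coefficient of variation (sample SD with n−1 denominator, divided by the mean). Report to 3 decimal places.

0.190

n = 7, Σ = 3168, M = 452.5714
Σ(x−M)² = 44353.714; s = √(44353.714/6) = 85.9784
CV = 85.9784 / 452.5714 = 0.18998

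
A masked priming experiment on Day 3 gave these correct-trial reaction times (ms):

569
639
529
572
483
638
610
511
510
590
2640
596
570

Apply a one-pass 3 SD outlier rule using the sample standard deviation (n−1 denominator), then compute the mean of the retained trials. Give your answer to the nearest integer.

n = 13, ΣRT = 9457, M = 727.462
Σ(x−M)² = 3990973.23; s = √(3990973.23/12) = 576.698
Cutoffs: 727.462 ± 3·576.698 → [-1002.6, 2457.6]
Outside: 2640 → excluded.
Retained (n=12): Σ = 6817, mean = 6817/12 = 568.083

568 ms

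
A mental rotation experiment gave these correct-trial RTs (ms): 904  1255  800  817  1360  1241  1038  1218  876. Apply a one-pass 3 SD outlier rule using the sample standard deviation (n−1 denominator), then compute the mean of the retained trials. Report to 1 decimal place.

n = 9, ΣRT = 9509, M = 1056.556
Σ(x−M)² = 370968.22; s = √(370968.22/8) = 215.339
Cutoffs: 1056.556 ± 3·215.339 → [410.5, 1702.6]
No RTs fall outside the cutoffs; all 9 retained. Mean = 9509/9 = 1056.556

1056.6 ms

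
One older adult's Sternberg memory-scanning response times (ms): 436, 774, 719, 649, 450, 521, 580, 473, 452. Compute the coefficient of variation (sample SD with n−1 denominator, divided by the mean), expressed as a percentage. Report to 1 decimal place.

n = 9, Σ = 5054, M = 561.5556
Σ(x−M)² = 127606.222; s = √(127606.222/8) = 126.2964
CV = 126.2964 / 561.5556 = 0.22490 = 22.490%

22.5%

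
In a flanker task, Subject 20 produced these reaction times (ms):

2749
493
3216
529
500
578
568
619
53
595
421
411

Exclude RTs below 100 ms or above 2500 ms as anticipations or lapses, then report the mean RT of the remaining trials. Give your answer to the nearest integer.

Excluded: 53, 2749, 3216
Retained (n=9): Σ = 4714
Mean = 4714/9 = 523.7778

524 ms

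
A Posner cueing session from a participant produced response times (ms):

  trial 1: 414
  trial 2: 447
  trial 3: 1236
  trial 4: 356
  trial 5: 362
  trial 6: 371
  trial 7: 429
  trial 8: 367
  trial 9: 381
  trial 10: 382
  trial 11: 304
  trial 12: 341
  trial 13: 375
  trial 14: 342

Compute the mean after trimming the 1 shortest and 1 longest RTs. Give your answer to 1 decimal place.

380.6 ms

Sorted: 304, 341, 342, 356, 362, 367, 371, 375, 381, 382, 414, 429, 447, 1236
Drop lowest 1 (304) and highest 1 (1236)
Remaining (n=12): Σ = 4567, mean = 4567/12 = 380.583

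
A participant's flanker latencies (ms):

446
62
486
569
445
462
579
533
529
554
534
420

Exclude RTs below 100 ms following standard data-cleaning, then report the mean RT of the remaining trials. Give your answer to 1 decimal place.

Excluded: 62
Retained (n=11): Σ = 5557
Mean = 5557/11 = 505.1818

505.2 ms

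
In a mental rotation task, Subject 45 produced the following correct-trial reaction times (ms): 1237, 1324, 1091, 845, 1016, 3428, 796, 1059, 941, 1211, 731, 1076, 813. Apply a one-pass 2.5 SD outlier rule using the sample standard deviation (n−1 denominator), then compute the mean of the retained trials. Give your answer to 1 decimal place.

1011.7 ms

n = 13, ΣRT = 15568, M = 1197.538
Σ(x−M)² = 5787817.23; s = √(5787817.23/12) = 694.491
Cutoffs: 1197.538 ± 2.5·694.491 → [-538.7, 2933.8]
Outside: 3428 → excluded.
Retained (n=12): Σ = 12140, mean = 12140/12 = 1011.667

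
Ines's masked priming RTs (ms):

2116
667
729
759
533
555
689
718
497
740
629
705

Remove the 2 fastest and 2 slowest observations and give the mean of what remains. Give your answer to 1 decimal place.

679.0 ms

Sorted: 497, 533, 555, 629, 667, 689, 705, 718, 729, 740, 759, 2116
Drop lowest 2 (497, 533) and highest 2 (759, 2116)
Remaining (n=8): Σ = 5432, mean = 5432/8 = 679.000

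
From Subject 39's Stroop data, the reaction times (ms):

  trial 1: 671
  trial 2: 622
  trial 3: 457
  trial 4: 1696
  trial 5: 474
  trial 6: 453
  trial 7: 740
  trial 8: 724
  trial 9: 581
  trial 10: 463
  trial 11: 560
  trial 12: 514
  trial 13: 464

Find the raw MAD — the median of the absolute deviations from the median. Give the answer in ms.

97 ms

Sorted: 453, 457, 463, 464, 474, 514, 560, 581, 622, 671, 724, 740, 1696 → median = 560
|x − 560|: 111, 62, 103, 1136, 86, 107, 180, 164, 21, 97, 0, 46, 96
Sorted deviations: 0, 21, 46, 62, 86, 96, 97, 103, 107, 111, 164, 180, 1136 → MAD = 97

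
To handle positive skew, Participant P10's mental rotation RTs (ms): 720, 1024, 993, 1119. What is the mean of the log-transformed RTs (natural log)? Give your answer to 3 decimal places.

ln(RT): 6.5793, 6.9315, 6.9007, 7.0202
Σ ln(RT) = 27.4316
Mean = 27.4316/4 = 6.85791

6.858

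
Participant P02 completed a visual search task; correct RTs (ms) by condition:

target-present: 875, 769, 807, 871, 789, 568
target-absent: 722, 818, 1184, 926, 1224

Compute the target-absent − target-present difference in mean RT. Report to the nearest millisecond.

M(target-present) = 4679/6 = 779.833
M(target-absent) = 4874/5 = 974.800
Difference = 974.800 − 779.833 = 194.967 ms

195 ms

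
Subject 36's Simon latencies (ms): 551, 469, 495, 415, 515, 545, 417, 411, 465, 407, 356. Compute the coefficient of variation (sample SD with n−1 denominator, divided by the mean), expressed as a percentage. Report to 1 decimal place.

n = 11, Σ = 5046, M = 458.7273
Σ(x−M)² = 39744.182; s = √(39744.182/10) = 63.0430
CV = 63.0430 / 458.7273 = 0.13743 = 13.743%

13.7%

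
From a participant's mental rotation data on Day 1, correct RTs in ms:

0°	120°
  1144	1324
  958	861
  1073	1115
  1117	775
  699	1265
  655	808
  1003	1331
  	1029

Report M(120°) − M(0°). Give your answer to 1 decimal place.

M(0°) = 6649/7 = 949.857
M(120°) = 8508/8 = 1063.500
Difference = 1063.500 − 949.857 = 113.643 ms

113.6 ms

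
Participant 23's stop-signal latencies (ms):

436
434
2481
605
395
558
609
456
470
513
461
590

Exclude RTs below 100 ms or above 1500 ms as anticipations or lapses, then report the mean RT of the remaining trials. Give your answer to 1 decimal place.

Excluded: 2481
Retained (n=11): Σ = 5527
Mean = 5527/11 = 502.4545

502.5 ms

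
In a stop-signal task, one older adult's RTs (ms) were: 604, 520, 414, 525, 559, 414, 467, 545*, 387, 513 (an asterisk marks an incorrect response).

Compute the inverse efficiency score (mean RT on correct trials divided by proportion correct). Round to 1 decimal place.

543.6 ms

Correct trials (n=9): 604, 520, 414, 525, 559, 414, 467, 387, 513
Mean correct RT = 4403/9 = 489.2222 ms
Proportion correct = 9/10
IES = 489.2222 / (9/10) = 543.580 ms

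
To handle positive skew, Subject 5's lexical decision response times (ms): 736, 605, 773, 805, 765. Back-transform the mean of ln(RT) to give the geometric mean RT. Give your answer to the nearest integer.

ln(RT): 6.6012, 6.4052, 6.6503, 6.6908, 6.6399
Mean ln(RT) = 32.9875/5 = 6.59749
Geometric mean = exp(6.59749) = 733.25 ms

733 ms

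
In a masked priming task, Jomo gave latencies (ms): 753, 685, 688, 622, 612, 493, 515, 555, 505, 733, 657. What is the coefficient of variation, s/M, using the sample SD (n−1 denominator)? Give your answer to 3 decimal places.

n = 11, Σ = 6818, M = 619.8182
Σ(x−M)² = 85347.636; s = √(85347.636/10) = 92.3838
CV = 92.3838 / 619.8182 = 0.14905

0.149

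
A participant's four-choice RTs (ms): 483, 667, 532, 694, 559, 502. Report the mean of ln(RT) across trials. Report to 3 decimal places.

6.341

ln(RT): 6.1800, 6.5028, 6.2766, 6.5425, 6.3261, 6.2186
Σ ln(RT) = 38.0467
Mean = 38.0467/6 = 6.34111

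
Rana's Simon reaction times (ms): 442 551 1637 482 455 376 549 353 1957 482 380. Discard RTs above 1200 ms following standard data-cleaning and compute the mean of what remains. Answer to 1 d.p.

Excluded: 1637, 1957
Retained (n=9): Σ = 4070
Mean = 4070/9 = 452.2222

452.2 ms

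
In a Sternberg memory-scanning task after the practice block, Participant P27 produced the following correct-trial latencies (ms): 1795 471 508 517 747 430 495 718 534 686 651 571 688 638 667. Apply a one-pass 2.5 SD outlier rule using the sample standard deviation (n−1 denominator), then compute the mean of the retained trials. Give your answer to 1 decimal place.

n = 15, ΣRT = 10116, M = 674.400
Σ(x−M)² = 1481317.60; s = √(1481317.60/14) = 325.282
Cutoffs: 674.400 ± 2.5·325.282 → [-138.8, 1487.6]
Outside: 1795 → excluded.
Retained (n=14): Σ = 8321, mean = 8321/14 = 594.357

594.4 ms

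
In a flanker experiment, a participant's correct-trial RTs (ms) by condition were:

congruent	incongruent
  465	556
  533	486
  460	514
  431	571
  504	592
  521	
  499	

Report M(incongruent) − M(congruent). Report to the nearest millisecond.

M(congruent) = 3413/7 = 487.571
M(incongruent) = 2719/5 = 543.800
Difference = 543.800 − 487.571 = 56.229 ms

56 ms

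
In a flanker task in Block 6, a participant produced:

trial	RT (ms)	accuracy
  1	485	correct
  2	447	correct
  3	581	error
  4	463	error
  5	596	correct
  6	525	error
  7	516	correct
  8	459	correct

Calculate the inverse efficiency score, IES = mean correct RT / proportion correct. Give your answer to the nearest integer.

Correct trials (n=5): 485, 447, 596, 516, 459
Mean correct RT = 2503/5 = 500.6000 ms
Proportion correct = 5/8
IES = 500.6000 / (5/8) = 800.960 ms

801 ms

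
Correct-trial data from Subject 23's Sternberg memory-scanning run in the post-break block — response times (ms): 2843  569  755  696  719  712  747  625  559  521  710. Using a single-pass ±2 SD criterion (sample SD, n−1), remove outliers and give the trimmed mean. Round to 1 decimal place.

661.3 ms

n = 11, ΣRT = 9456, M = 859.636
Σ(x−M)² = 4392690.55; s = √(4392690.55/10) = 662.774
Cutoffs: 859.636 ± 2·662.774 → [-465.9, 2185.2]
Outside: 2843 → excluded.
Retained (n=10): Σ = 6613, mean = 6613/10 = 661.300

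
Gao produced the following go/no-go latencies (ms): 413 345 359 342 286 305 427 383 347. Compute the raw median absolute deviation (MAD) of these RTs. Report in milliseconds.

Sorted: 286, 305, 342, 345, 347, 359, 383, 413, 427 → median = 347
|x − 347|: 66, 2, 12, 5, 61, 42, 80, 36, 0
Sorted deviations: 0, 2, 5, 12, 36, 42, 61, 66, 80 → MAD = 36

36 ms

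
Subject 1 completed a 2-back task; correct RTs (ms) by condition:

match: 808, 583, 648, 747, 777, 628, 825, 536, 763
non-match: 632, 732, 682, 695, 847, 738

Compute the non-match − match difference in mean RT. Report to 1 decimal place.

19.3 ms

M(match) = 6315/9 = 701.667
M(non-match) = 4326/6 = 721.000
Difference = 721.000 − 701.667 = 19.333 ms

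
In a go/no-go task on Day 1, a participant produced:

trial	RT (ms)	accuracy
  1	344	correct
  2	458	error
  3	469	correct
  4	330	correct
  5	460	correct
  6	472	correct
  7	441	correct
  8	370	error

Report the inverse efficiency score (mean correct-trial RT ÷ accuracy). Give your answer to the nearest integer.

559 ms

Correct trials (n=6): 344, 469, 330, 460, 472, 441
Mean correct RT = 2516/6 = 419.3333 ms
Proportion correct = 6/8
IES = 419.3333 / (6/8) = 559.111 ms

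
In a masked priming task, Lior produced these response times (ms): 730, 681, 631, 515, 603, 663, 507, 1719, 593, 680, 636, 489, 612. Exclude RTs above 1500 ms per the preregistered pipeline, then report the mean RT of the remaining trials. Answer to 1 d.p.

611.7 ms

Excluded: 1719
Retained (n=12): Σ = 7340
Mean = 7340/12 = 611.6667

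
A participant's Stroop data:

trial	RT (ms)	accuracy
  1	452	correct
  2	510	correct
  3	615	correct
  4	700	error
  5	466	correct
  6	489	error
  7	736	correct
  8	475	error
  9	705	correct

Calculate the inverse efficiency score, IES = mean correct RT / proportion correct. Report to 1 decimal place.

871.0 ms

Correct trials (n=6): 452, 510, 615, 466, 736, 705
Mean correct RT = 3484/6 = 580.6667 ms
Proportion correct = 6/9
IES = 580.6667 / (6/9) = 871.000 ms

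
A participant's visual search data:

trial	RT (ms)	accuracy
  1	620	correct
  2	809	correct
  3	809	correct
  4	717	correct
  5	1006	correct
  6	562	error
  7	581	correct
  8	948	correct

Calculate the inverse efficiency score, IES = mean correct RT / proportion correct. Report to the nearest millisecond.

896 ms

Correct trials (n=7): 620, 809, 809, 717, 1006, 581, 948
Mean correct RT = 5490/7 = 784.2857 ms
Proportion correct = 7/8
IES = 784.2857 / (7/8) = 896.327 ms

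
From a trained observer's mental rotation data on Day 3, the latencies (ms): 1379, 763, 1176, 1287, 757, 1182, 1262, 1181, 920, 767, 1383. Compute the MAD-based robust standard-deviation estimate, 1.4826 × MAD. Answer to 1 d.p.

Sorted: 757, 763, 767, 920, 1176, 1181, 1182, 1262, 1287, 1379, 1383 → median = 1181
|x − 1181| sorted: 0, 1, 5, 81, 106, 198, 202, 261, 414, 418, 424 → MAD = 198
Robust SD ≈ 1.4826 × 198 = 293.555

293.6 ms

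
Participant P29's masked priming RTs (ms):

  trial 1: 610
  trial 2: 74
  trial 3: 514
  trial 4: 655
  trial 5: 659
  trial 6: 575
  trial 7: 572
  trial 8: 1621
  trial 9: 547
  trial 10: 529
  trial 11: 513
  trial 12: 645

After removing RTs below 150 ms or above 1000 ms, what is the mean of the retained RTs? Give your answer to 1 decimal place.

Excluded: 74, 1621
Retained (n=10): Σ = 5819
Mean = 5819/10 = 581.9000

581.9 ms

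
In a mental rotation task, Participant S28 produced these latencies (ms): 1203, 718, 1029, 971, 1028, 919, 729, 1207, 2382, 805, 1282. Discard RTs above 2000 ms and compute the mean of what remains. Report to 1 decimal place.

Excluded: 2382
Retained (n=10): Σ = 9891
Mean = 9891/10 = 989.1000

989.1 ms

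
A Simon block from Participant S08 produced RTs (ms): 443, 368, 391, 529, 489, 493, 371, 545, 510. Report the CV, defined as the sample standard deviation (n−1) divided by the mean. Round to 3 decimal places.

n = 9, Σ = 4139, M = 459.8889
Σ(x−M)² = 37850.889; s = √(37850.889/8) = 68.7849
CV = 68.7849 / 459.8889 = 0.14957

0.150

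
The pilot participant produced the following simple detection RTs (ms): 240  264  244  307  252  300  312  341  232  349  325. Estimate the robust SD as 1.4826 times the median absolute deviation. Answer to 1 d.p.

Sorted: 232, 240, 244, 252, 264, 300, 307, 312, 325, 341, 349 → median = 300
|x − 300| sorted: 0, 7, 12, 25, 36, 41, 48, 49, 56, 60, 68 → MAD = 41
Robust SD ≈ 1.4826 × 41 = 60.787

60.8 ms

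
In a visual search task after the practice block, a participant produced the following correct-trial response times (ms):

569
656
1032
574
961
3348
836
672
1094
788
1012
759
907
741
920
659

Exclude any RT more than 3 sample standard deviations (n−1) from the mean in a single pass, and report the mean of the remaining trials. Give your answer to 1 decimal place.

812.0 ms

n = 16, ΣRT = 15528, M = 970.500
Σ(x−M)² = 6432194.00; s = √(6432194.00/15) = 654.838
Cutoffs: 970.500 ± 3·654.838 → [-994.0, 2935.0]
Outside: 3348 → excluded.
Retained (n=15): Σ = 12180, mean = 12180/15 = 812.000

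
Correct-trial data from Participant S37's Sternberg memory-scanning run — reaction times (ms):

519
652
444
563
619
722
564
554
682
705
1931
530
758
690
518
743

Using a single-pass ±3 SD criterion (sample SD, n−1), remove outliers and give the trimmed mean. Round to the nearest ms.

n = 16, ΣRT = 11194, M = 699.625
Σ(x−M)² = 1749271.75; s = √(1749271.75/15) = 341.494
Cutoffs: 699.625 ± 3·341.494 → [-324.9, 1724.1]
Outside: 1931 → excluded.
Retained (n=15): Σ = 9263, mean = 9263/15 = 617.533

618 ms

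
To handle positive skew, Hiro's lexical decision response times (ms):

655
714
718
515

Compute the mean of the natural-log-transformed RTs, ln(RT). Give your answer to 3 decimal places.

ln(RT): 6.4846, 6.5709, 6.5765, 6.2442
Σ ln(RT) = 25.8762
Mean = 25.8762/4 = 6.46904

6.469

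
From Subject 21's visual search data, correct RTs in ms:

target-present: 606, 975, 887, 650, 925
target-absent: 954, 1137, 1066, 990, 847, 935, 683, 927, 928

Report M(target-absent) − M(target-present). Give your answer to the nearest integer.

132 ms

M(target-present) = 4043/5 = 808.600
M(target-absent) = 8467/9 = 940.778
Difference = 940.778 − 808.600 = 132.178 ms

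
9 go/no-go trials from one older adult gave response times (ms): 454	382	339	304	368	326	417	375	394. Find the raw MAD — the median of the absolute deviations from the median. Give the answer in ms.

Sorted: 304, 326, 339, 368, 375, 382, 394, 417, 454 → median = 375
|x − 375|: 79, 7, 36, 71, 7, 49, 42, 0, 19
Sorted deviations: 0, 7, 7, 19, 36, 42, 49, 71, 79 → MAD = 36

36 ms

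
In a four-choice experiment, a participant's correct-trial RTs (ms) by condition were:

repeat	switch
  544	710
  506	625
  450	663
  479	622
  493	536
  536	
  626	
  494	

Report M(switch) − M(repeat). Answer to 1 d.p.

115.2 ms

M(repeat) = 4128/8 = 516.000
M(switch) = 3156/5 = 631.200
Difference = 631.200 − 516.000 = 115.200 ms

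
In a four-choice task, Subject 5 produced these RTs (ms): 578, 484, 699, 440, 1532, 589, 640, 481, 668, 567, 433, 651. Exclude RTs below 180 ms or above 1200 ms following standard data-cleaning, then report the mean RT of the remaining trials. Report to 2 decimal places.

Excluded: 1532
Retained (n=11): Σ = 6230
Mean = 6230/11 = 566.3636

566.36 ms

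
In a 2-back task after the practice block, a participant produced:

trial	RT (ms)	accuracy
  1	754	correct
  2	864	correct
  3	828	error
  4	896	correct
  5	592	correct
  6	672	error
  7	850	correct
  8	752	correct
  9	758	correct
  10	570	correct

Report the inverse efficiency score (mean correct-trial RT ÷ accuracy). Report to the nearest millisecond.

943 ms

Correct trials (n=8): 754, 864, 896, 592, 850, 752, 758, 570
Mean correct RT = 6036/8 = 754.5000 ms
Proportion correct = 8/10
IES = 754.5000 / (8/10) = 943.125 ms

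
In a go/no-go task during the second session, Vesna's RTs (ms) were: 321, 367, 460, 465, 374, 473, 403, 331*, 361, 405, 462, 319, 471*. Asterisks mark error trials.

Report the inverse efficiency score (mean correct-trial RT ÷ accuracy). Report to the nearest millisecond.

Correct trials (n=11): 321, 367, 460, 465, 374, 473, 403, 361, 405, 462, 319
Mean correct RT = 4410/11 = 400.9091 ms
Proportion correct = 11/13
IES = 400.9091 / (11/13) = 473.802 ms

474 ms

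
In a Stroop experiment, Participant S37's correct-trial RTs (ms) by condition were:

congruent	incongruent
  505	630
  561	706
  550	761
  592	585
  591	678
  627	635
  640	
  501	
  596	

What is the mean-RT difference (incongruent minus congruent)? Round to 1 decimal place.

92.2 ms

M(congruent) = 5163/9 = 573.667
M(incongruent) = 3995/6 = 665.833
Difference = 665.833 − 573.667 = 92.167 ms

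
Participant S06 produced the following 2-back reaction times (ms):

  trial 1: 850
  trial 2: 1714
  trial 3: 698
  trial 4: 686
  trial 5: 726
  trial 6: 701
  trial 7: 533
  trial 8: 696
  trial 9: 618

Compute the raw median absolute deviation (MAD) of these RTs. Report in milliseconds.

28 ms

Sorted: 533, 618, 686, 696, 698, 701, 726, 850, 1714 → median = 698
|x − 698|: 152, 1016, 0, 12, 28, 3, 165, 2, 80
Sorted deviations: 0, 2, 3, 12, 28, 80, 152, 165, 1016 → MAD = 28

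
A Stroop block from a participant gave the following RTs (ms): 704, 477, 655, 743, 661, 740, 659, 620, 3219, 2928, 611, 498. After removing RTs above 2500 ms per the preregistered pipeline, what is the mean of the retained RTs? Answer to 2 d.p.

Excluded: 2928, 3219
Retained (n=10): Σ = 6368
Mean = 6368/10 = 636.8000

636.80 ms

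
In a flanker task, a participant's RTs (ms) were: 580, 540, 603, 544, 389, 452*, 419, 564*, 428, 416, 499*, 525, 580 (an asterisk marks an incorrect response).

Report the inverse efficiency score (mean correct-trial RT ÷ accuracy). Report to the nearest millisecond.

653 ms

Correct trials (n=10): 580, 540, 603, 544, 389, 419, 428, 416, 525, 580
Mean correct RT = 5024/10 = 502.4000 ms
Proportion correct = 10/13
IES = 502.4000 / (10/13) = 653.120 ms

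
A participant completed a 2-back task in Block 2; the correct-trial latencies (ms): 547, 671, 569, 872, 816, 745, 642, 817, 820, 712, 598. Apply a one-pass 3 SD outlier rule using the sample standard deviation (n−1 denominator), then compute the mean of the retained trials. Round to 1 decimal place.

709.9 ms

n = 11, ΣRT = 7809, M = 709.909
Σ(x−M)² = 127396.91; s = √(127396.91/10) = 112.870
Cutoffs: 709.909 ± 3·112.870 → [371.3, 1048.5]
No RTs fall outside the cutoffs; all 11 retained. Mean = 7809/11 = 709.909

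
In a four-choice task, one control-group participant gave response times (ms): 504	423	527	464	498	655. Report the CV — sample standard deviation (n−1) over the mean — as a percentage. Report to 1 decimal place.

n = 6, Σ = 3071, M = 511.8333
Σ(x−M)² = 31158.833; s = √(31158.833/5) = 78.9415
CV = 78.9415 / 511.8333 = 0.15423 = 15.423%

15.4%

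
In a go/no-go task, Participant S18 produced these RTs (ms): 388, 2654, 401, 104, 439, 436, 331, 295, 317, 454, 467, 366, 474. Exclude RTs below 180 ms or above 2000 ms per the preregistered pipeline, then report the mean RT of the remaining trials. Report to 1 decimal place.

397.1 ms

Excluded: 104, 2654
Retained (n=11): Σ = 4368
Mean = 4368/11 = 397.0909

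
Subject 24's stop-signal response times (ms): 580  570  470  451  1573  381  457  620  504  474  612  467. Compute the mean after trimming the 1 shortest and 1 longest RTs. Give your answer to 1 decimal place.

Sorted: 381, 451, 457, 467, 470, 474, 504, 570, 580, 612, 620, 1573
Drop lowest 1 (381) and highest 1 (1573)
Remaining (n=10): Σ = 5205, mean = 5205/10 = 520.500

520.5 ms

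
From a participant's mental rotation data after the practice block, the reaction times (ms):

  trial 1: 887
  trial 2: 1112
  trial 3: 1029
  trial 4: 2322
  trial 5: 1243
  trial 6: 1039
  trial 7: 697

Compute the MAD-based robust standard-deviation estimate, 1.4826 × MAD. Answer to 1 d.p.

225.4 ms

Sorted: 697, 887, 1029, 1039, 1112, 1243, 2322 → median = 1039
|x − 1039| sorted: 0, 10, 73, 152, 204, 342, 1283 → MAD = 152
Robust SD ≈ 1.4826 × 152 = 225.355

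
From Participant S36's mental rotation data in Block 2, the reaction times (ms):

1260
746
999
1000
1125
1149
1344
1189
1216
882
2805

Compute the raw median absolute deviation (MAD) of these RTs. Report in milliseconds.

Sorted: 746, 882, 999, 1000, 1125, 1149, 1189, 1216, 1260, 1344, 2805 → median = 1149
|x − 1149|: 111, 403, 150, 149, 24, 0, 195, 40, 67, 267, 1656
Sorted deviations: 0, 24, 40, 67, 111, 149, 150, 195, 267, 403, 1656 → MAD = 149

149 ms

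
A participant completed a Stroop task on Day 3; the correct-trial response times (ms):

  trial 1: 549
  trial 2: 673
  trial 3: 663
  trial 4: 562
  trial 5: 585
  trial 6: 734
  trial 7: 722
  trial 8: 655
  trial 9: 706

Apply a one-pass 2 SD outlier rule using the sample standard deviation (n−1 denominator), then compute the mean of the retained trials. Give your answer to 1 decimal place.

n = 9, ΣRT = 5849, M = 649.889
Σ(x−M)² = 38268.89; s = √(38268.89/8) = 69.164
Cutoffs: 649.889 ± 2·69.164 → [511.6, 788.2]
No RTs fall outside the cutoffs; all 9 retained. Mean = 5849/9 = 649.889

649.9 ms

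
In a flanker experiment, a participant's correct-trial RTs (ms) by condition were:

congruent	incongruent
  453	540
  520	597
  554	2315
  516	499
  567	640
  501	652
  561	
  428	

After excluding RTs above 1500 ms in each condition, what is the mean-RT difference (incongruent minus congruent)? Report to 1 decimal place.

incongruent: exclude 2315
M(congruent) = 4100/8 = 512.500
M(incongruent) = 2928/5 = 585.600
Difference = 585.600 − 512.500 = 73.100 ms

73.1 ms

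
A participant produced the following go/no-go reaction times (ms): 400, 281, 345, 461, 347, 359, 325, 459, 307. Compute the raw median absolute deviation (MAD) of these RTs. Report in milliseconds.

Sorted: 281, 307, 325, 345, 347, 359, 400, 459, 461 → median = 347
|x − 347|: 53, 66, 2, 114, 0, 12, 22, 112, 40
Sorted deviations: 0, 2, 12, 22, 40, 53, 66, 112, 114 → MAD = 40

40 ms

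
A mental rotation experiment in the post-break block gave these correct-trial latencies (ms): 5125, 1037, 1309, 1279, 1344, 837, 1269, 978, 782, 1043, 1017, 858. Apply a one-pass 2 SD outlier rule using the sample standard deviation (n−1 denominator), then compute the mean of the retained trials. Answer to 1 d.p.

1068.5 ms

n = 12, ΣRT = 16878, M = 1406.500
Σ(x−M)² = 15494985.00; s = √(15494985.00/11) = 1186.859
Cutoffs: 1406.500 ± 2·1186.859 → [-967.2, 3780.2]
Outside: 5125 → excluded.
Retained (n=11): Σ = 11753, mean = 11753/11 = 1068.455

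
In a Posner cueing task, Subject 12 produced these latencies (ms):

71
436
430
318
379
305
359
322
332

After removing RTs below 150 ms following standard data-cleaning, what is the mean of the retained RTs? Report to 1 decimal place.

360.1 ms

Excluded: 71
Retained (n=8): Σ = 2881
Mean = 2881/8 = 360.1250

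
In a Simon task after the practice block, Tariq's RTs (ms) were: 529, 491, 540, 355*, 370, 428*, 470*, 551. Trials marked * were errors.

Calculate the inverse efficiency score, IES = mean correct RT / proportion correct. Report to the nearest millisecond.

Correct trials (n=5): 529, 491, 540, 370, 551
Mean correct RT = 2481/5 = 496.2000 ms
Proportion correct = 5/8
IES = 496.2000 / (5/8) = 793.920 ms

794 ms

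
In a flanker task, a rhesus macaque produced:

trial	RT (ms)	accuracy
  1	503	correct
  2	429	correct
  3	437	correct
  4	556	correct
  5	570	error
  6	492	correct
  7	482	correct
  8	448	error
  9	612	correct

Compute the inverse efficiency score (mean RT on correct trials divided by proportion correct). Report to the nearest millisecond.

Correct trials (n=7): 503, 429, 437, 556, 492, 482, 612
Mean correct RT = 3511/7 = 501.5714 ms
Proportion correct = 7/9
IES = 501.5714 / (7/9) = 644.878 ms

645 ms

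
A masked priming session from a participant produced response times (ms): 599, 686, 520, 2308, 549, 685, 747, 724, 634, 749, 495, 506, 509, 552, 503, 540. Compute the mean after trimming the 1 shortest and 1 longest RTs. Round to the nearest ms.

Sorted: 495, 503, 506, 509, 520, 540, 549, 552, 599, 634, 685, 686, 724, 747, 749, 2308
Drop lowest 1 (495) and highest 1 (2308)
Remaining (n=14): Σ = 8503, mean = 8503/14 = 607.357

607 ms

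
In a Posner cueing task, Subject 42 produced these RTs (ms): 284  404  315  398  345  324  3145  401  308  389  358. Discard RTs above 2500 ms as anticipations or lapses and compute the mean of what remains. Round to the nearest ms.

353 ms

Excluded: 3145
Retained (n=10): Σ = 3526
Mean = 3526/10 = 352.6000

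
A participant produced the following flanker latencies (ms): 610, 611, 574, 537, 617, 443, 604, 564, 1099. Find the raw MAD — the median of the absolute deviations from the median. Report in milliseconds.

Sorted: 443, 537, 564, 574, 604, 610, 611, 617, 1099 → median = 604
|x − 604|: 6, 7, 30, 67, 13, 161, 0, 40, 495
Sorted deviations: 0, 6, 7, 13, 30, 40, 67, 161, 495 → MAD = 30

30 ms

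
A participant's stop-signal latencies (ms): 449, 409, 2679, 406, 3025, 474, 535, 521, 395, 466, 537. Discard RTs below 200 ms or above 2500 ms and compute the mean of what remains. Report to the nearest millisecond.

Excluded: 2679, 3025
Retained (n=9): Σ = 4192
Mean = 4192/9 = 465.7778

466 ms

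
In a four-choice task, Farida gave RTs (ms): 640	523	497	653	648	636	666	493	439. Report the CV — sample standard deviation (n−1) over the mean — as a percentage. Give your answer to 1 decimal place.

15.2%

n = 9, Σ = 5195, M = 577.2222
Σ(x−M)² = 61603.556; s = √(61603.556/8) = 87.7522
CV = 87.7522 / 577.2222 = 0.15202 = 15.202%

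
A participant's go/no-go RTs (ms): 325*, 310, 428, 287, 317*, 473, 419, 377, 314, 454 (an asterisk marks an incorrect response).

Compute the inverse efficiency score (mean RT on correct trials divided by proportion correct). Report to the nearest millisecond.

478 ms

Correct trials (n=8): 310, 428, 287, 473, 419, 377, 314, 454
Mean correct RT = 3062/8 = 382.7500 ms
Proportion correct = 8/10
IES = 382.7500 / (8/10) = 478.438 ms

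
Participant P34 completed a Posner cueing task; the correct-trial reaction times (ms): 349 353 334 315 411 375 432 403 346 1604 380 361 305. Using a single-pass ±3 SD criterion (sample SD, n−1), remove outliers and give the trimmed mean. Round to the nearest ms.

364 ms

n = 13, ΣRT = 5968, M = 459.077
Σ(x−M)² = 1436276.92; s = √(1436276.92/12) = 345.962
Cutoffs: 459.077 ± 3·345.962 → [-578.8, 1497.0]
Outside: 1604 → excluded.
Retained (n=12): Σ = 4364, mean = 4364/12 = 363.667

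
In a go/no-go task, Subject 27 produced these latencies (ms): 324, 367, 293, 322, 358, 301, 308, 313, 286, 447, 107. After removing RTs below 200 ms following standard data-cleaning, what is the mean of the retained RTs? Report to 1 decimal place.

331.9 ms

Excluded: 107
Retained (n=10): Σ = 3319
Mean = 3319/10 = 331.9000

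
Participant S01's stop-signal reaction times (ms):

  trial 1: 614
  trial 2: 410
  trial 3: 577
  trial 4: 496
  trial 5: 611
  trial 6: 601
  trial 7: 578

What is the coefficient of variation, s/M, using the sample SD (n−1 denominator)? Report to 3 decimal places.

0.136

n = 7, Σ = 3887, M = 555.2857
Σ(x−M)² = 34251.429; s = √(34251.429/6) = 75.5551
CV = 75.5551 / 555.2857 = 0.13607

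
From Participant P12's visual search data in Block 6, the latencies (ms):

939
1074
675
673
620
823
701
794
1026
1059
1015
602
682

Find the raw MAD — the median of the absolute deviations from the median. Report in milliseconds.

145 ms

Sorted: 602, 620, 673, 675, 682, 701, 794, 823, 939, 1015, 1026, 1059, 1074 → median = 794
|x − 794|: 145, 280, 119, 121, 174, 29, 93, 0, 232, 265, 221, 192, 112
Sorted deviations: 0, 29, 93, 112, 119, 121, 145, 174, 192, 221, 232, 265, 280 → MAD = 145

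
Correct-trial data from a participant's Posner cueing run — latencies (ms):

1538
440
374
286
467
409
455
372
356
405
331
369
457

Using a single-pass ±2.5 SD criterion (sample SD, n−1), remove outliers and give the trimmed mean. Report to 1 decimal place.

393.4 ms

n = 13, ΣRT = 6259, M = 481.462
Σ(x−M)² = 1243359.23; s = √(1243359.23/12) = 321.890
Cutoffs: 481.462 ± 2.5·321.890 → [-323.3, 1286.2]
Outside: 1538 → excluded.
Retained (n=12): Σ = 4721, mean = 4721/12 = 393.417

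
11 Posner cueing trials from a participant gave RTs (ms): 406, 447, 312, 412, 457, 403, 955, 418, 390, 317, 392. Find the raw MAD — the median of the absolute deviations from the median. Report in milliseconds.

16 ms

Sorted: 312, 317, 390, 392, 403, 406, 412, 418, 447, 457, 955 → median = 406
|x − 406|: 0, 41, 94, 6, 51, 3, 549, 12, 16, 89, 14
Sorted deviations: 0, 3, 6, 12, 14, 16, 41, 51, 89, 94, 549 → MAD = 16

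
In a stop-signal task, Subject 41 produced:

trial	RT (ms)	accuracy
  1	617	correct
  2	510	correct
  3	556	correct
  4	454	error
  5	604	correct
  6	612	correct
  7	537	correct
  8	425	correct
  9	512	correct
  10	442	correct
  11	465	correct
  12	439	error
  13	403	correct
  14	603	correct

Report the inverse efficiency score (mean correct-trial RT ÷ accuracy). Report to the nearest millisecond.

611 ms

Correct trials (n=12): 617, 510, 556, 604, 612, 537, 425, 512, 442, 465, 403, 603
Mean correct RT = 6286/12 = 523.8333 ms
Proportion correct = 12/14
IES = 523.8333 / (12/14) = 611.139 ms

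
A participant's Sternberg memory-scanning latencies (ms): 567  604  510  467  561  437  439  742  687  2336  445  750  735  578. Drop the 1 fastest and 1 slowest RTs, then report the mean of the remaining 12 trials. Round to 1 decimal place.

Sorted: 437, 439, 445, 467, 510, 561, 567, 578, 604, 687, 735, 742, 750, 2336
Drop lowest 1 (437) and highest 1 (2336)
Remaining (n=12): Σ = 7085, mean = 7085/12 = 590.417

590.4 ms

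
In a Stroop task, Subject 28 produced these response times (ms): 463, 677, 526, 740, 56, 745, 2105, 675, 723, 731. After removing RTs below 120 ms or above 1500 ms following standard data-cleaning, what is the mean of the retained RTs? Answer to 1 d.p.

Excluded: 56, 2105
Retained (n=8): Σ = 5280
Mean = 5280/8 = 660.0000

660.0 ms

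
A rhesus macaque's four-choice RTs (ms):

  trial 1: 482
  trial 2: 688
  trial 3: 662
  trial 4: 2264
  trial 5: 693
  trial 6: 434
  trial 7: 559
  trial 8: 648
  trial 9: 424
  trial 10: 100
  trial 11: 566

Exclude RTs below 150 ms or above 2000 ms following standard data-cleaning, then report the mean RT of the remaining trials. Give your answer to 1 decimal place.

Excluded: 100, 2264
Retained (n=9): Σ = 5156
Mean = 5156/9 = 572.8889

572.9 ms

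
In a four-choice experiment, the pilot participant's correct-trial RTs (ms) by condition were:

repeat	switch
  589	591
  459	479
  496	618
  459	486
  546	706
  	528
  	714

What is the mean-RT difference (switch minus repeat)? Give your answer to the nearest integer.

79 ms

M(repeat) = 2549/5 = 509.800
M(switch) = 4122/7 = 588.857
Difference = 588.857 − 509.800 = 79.057 ms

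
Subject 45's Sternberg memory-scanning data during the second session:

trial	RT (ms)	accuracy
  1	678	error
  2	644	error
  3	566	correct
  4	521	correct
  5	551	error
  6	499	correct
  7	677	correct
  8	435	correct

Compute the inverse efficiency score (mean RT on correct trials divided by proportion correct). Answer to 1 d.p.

863.4 ms

Correct trials (n=5): 566, 521, 499, 677, 435
Mean correct RT = 2698/5 = 539.6000 ms
Proportion correct = 5/8
IES = 539.6000 / (5/8) = 863.360 ms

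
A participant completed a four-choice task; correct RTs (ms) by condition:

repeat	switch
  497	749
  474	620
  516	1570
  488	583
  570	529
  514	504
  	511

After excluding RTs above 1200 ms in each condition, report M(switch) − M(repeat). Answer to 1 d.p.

switch: exclude 1570
M(repeat) = 3059/6 = 509.833
M(switch) = 3496/6 = 582.667
Difference = 582.667 − 509.833 = 72.833 ms

72.8 ms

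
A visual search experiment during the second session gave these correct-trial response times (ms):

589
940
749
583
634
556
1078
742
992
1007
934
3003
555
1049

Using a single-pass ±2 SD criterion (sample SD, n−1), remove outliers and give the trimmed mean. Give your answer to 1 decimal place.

n = 14, ΣRT = 13411, M = 957.929
Σ(x−M)² = 5005274.93; s = √(5005274.93/13) = 620.501
Cutoffs: 957.929 ± 2·620.501 → [-283.1, 2198.9]
Outside: 3003 → excluded.
Retained (n=13): Σ = 10408, mean = 10408/13 = 800.615

800.6 ms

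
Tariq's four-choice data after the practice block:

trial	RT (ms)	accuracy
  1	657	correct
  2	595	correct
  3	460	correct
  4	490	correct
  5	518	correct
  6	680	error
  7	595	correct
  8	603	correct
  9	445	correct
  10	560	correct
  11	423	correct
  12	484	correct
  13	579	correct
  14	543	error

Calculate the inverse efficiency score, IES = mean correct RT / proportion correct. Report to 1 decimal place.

623.1 ms

Correct trials (n=12): 657, 595, 460, 490, 518, 595, 603, 445, 560, 423, 484, 579
Mean correct RT = 6409/12 = 534.0833 ms
Proportion correct = 12/14
IES = 534.0833 / (12/14) = 623.097 ms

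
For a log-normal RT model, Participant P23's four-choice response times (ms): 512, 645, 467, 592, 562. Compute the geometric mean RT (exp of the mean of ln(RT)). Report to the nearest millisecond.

552 ms

ln(RT): 6.2383, 6.4693, 6.1463, 6.3835, 6.3315
Mean ln(RT) = 31.5689/5 = 6.31378
Geometric mean = exp(6.31378) = 552.13 ms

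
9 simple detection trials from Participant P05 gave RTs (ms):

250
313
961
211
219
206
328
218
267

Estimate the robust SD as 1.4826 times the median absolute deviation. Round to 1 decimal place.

57.8 ms

Sorted: 206, 211, 218, 219, 250, 267, 313, 328, 961 → median = 250
|x − 250| sorted: 0, 17, 31, 32, 39, 44, 63, 78, 711 → MAD = 39
Robust SD ≈ 1.4826 × 39 = 57.821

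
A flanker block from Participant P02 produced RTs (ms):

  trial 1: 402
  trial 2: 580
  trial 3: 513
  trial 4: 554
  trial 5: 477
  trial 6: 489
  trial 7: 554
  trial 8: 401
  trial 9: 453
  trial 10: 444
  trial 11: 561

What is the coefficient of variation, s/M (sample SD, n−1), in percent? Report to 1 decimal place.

13.0%

n = 11, Σ = 5428, M = 493.4545
Σ(x−M)² = 41050.727; s = √(41050.727/10) = 64.0708
CV = 64.0708 / 493.4545 = 0.12984 = 12.984%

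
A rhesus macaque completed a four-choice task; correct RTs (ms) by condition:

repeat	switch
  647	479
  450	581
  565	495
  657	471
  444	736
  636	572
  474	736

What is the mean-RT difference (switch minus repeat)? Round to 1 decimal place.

28.1 ms

M(repeat) = 3873/7 = 553.286
M(switch) = 4070/7 = 581.429
Difference = 581.429 − 553.286 = 28.143 ms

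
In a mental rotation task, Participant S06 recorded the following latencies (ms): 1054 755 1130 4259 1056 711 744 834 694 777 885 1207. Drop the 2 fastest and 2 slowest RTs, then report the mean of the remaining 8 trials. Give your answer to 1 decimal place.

Sorted: 694, 711, 744, 755, 777, 834, 885, 1054, 1056, 1130, 1207, 4259
Drop lowest 2 (694, 711) and highest 2 (1207, 4259)
Remaining (n=8): Σ = 7235, mean = 7235/8 = 904.375

904.4 ms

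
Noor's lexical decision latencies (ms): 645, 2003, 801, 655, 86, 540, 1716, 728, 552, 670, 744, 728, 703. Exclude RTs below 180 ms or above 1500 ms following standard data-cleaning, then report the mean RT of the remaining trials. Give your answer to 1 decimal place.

676.6 ms

Excluded: 86, 1716, 2003
Retained (n=10): Σ = 6766
Mean = 6766/10 = 676.6000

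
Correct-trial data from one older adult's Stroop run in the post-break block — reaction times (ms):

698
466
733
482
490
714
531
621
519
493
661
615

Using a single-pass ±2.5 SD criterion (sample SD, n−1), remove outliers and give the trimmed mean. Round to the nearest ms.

585 ms

n = 12, ΣRT = 7023, M = 585.250
Σ(x−M)² = 108816.25; s = √(108816.25/11) = 99.460
Cutoffs: 585.250 ± 2.5·99.460 → [336.6, 833.9]
No RTs fall outside the cutoffs; all 12 retained. Mean = 7023/12 = 585.250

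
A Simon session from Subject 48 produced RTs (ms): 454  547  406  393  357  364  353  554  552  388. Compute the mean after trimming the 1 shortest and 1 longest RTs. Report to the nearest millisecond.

Sorted: 353, 357, 364, 388, 393, 406, 454, 547, 552, 554
Drop lowest 1 (353) and highest 1 (554)
Remaining (n=8): Σ = 3461, mean = 3461/8 = 432.625

433 ms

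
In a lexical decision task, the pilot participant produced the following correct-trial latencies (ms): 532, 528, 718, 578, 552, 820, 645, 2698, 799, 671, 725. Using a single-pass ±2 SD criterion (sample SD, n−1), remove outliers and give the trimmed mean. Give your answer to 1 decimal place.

656.8 ms

n = 11, ΣRT = 9266, M = 842.364
Σ(x−M)² = 3892674.55; s = √(3892674.55/10) = 623.913
Cutoffs: 842.364 ± 2·623.913 → [-405.5, 2090.2]
Outside: 2698 → excluded.
Retained (n=10): Σ = 6568, mean = 6568/10 = 656.800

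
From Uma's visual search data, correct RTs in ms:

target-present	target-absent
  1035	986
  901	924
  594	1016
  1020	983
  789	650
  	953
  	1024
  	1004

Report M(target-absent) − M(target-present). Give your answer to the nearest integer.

75 ms

M(target-present) = 4339/5 = 867.800
M(target-absent) = 7540/8 = 942.500
Difference = 942.500 − 867.800 = 74.700 ms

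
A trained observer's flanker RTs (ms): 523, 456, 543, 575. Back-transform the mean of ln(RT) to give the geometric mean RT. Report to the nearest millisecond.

ln(RT): 6.2596, 6.1225, 6.2971, 6.3544
Mean ln(RT) = 25.0336/4 = 6.25839
Geometric mean = exp(6.25839) = 522.38 ms

522 ms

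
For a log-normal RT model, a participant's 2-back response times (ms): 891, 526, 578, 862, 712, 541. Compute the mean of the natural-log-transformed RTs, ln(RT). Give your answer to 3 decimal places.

6.506

ln(RT): 6.7923, 6.2653, 6.3596, 6.7593, 6.5681, 6.2934
Σ ln(RT) = 39.0380
Mean = 39.0380/6 = 6.50633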